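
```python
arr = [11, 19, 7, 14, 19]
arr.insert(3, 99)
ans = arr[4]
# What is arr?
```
Trace:
  arr=[11, 19, 7, 14, 19]
  arr=[11, 19, 7, 99, 14, 19]
  arr=[11, 19, 7, 99, 14, 19], ans=14

Final answer: [11, 19, 7, 99, 14, 19]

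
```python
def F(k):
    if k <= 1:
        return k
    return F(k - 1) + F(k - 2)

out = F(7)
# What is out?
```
Call trace (a repeated sub-call is expanded the first time; later identical calls just restate its return value):
F(k=7)
  F(k=6)
    F(k=5)
      F(k=4)
        F(k=3)
          F(k=2)
            F(k=1)
            -> return 1
            F(k=0)
            -> return 0
          -> return 1
          F(k=1)
          -> return 1
        -> return 2
        F(k=2) -> return 1  (same call as traced above)
      -> return 3
      F(k=3) -> return 2  (same call as traced above)
    -> return 5
    F(k=4) -> return 3  (same call as traced above)
  -> return 8
  F(k=5) -> return 5  (same call as traced above)
-> return 13

Final answer: 13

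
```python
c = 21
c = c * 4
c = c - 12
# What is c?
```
Trace:
  c=21
  c=84
  c=72

Final answer: 72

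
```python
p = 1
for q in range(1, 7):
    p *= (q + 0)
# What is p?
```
Trace:
  p=1
  p=1, q=1
  p=2, q=2
  p=6, q=3
  p=24, q=4
  p=120, q=5
  p=720, q=6

Final answer: 720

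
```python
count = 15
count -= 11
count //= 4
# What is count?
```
Trace:
  count=15
  count=4
  count=1

Final answer: 1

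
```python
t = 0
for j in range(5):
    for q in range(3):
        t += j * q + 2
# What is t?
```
Trace:
  t=0
  t=2, j=0, q=0
  t=4, j=0, q=1
  t=6, j=0, q=2
  t=8, j=1, q=0
  t=11, j=1, q=1
  t=15, j=1, q=2
  t=17, j=2, q=0
  t=21, j=2, q=1
  t=27, j=2, q=2
  t=29, j=3, q=0
  t=34, j=3, q=1
  t=42, j=3, q=2
  t=44, j=4, q=0
  t=50, j=4, q=1
  t=60, j=4, q=2

Final answer: 60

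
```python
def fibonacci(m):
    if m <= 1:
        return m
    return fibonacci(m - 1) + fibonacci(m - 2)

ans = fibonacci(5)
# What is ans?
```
Call trace (a repeated sub-call is expanded the first time; later identical calls just restate its return value):
fibonacci(m=5)
  fibonacci(m=4)
    fibonacci(m=3)
      fibonacci(m=2)
        fibonacci(m=1)
        -> return 1
        fibonacci(m=0)
        -> return 0
      -> return 1
      fibonacci(m=1)
      -> return 1
    -> return 2
    fibonacci(m=2) -> return 1  (same call as traced above)
  -> return 3
  fibonacci(m=3) -> return 2  (same call as traced above)
-> return 5

Final answer: 5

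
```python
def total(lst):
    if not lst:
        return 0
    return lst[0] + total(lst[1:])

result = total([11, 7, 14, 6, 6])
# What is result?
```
Call trace:
total(lst=[11, 7, 14, 6, 6])
  total(lst=[7, 14, 6, 6])
    total(lst=[14, 6, 6])
      total(lst=[6, 6])
        total(lst=[6])
          total(lst=[])
          -> return 0
        -> return 6
      -> return 12
    -> return 26
  -> return 33
-> return 44

Final answer: 44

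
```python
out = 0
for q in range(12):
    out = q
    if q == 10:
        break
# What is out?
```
Trace:
  out=0
  out=0, q=0
  out=1, q=1
  out=2, q=2
  out=3, q=3
  out=4, q=4
  out=5, q=5
  out=6, q=6
  out=7, q=7
  out=8, q=8
  out=9, q=9
  out=10, q=10

Final answer: 10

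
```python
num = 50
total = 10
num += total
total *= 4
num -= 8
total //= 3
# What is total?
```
Trace:
  num=50
  num=50, total=10
  num=60, total=10
  num=60, total=40
  num=52, total=40
  num=52, total=13

Final answer: 13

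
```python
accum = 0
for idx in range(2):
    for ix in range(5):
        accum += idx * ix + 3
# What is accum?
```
Trace:
  accum=0
  accum=3, idx=0, ix=0
  accum=6, idx=0, ix=1
  accum=9, idx=0, ix=2
  accum=12, idx=0, ix=3
  accum=15, idx=0, ix=4
  accum=18, idx=1, ix=0
  accum=22, idx=1, ix=1
  accum=27, idx=1, ix=2
  accum=33, idx=1, ix=3
  accum=40, idx=1, ix=4

Final answer: 40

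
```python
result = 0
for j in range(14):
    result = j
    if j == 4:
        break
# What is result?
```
Trace:
  result=0
  result=0, j=0
  result=1, j=1
  result=2, j=2
  result=3, j=3
  result=4, j=4

Final answer: 4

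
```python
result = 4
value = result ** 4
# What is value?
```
Trace:
  result=4
  result=4, value=256

Final answer: 256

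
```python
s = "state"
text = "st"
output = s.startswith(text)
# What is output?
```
Trace:
  s='state'
  s='state', text='st'
  s='state', text='st', output=True

Final answer: True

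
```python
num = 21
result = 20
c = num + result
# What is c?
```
Trace:
  num=21
  num=21, result=20
  num=21, result=20, c=41

Final answer: 41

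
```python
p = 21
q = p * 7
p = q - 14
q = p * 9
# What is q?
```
Trace:
  p=21
  p=21, q=147
  p=133, q=147
  p=133, q=1197

Final answer: 1197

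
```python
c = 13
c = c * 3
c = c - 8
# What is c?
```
Trace:
  c=13
  c=39
  c=31

Final answer: 31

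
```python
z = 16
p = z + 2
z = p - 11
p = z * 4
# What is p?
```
Trace:
  z=16
  z=16, p=18
  z=7, p=18
  z=7, p=28

Final answer: 28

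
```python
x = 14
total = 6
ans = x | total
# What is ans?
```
Trace:
  x=14
  x=14, total=6
  x=14, total=6, ans=14

Final answer: 14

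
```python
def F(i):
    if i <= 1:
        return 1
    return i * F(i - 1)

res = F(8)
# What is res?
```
Call trace:
F(i=8)
  F(i=7)
    F(i=6)
      F(i=5)
        F(i=4)
          F(i=3)
            F(i=2)
              F(i=1)
              -> return 1
            -> return 2
          -> return 6
        -> return 24
      -> return 120
    -> return 720
  -> return 5040
-> return 40320

Final answer: 40320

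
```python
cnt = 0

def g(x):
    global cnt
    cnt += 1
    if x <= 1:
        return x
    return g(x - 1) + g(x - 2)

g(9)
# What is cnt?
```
Call trace (a repeated sub-call is expanded the first time; later identical calls just restate its return value):
g(x=9)
  g(x=8)
    g(x=7)
      g(x=6)
        g(x=5)
          g(x=4)
            g(x=3)
              g(x=2)
                g(x=1)
                -> return 1
                g(x=0)
                -> return 0
              -> return 1
              g(x=1)
              -> return 1
            -> return 2
            g(x=2) -> return 1  (same call as traced above)
          -> return 3
          g(x=3) -> return 2  (same call as traced above)
        -> return 5
        g(x=4) -> return 3  (same call as traced above)
      -> return 8
      g(x=5) -> return 5  (same call as traced above)
    -> return 13
    g(x=6) -> return 8  (same call as traced above)
  -> return 21
  g(x=7) -> return 13  (same call as traced above)
-> return 34

cnt is incremented once per call, so count the calls in each subtree. Let C(x) = number of calls made by g(x).
C(0) = C(1) = 1 (base case, no recursion); C(x) = 1 + C(x - 1) + C(x - 2) otherwise.
C(2) = 1 + C(1) + C(0) = 1 + 1 + 1 = 3
C(3) = 1 + C(2) + C(1) = 1 + 3 + 1 = 5
C(4) = 1 + C(3) + C(2) = 1 + 5 + 3 = 9
C(5) = 1 + C(4) + C(3) = 1 + 9 + 5 = 15
C(6) = 1 + C(5) + C(4) = 1 + 15 + 9 = 25
C(7) = 1 + C(6) + C(5) = 1 + 25 + 15 = 41
C(8) = 1 + C(7) + C(6) = 1 + 41 + 25 = 67
C(9) = 1 + C(8) + C(7) = 1 + 67 + 41 = 109
cnt = C(9) = 109

Final answer: 109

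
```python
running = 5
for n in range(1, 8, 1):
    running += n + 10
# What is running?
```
Trace:
  running=5
  running=16, n=1
  running=28, n=2
  running=41, n=3
  running=55, n=4
  running=70, n=5
  running=86, n=6
  running=103, n=7

Final answer: 103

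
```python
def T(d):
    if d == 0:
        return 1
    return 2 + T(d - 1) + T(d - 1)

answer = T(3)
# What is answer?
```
Call trace (a repeated sub-call is expanded the first time; later identical calls just restate its return value):
T(d=3)
  T(d=2)
    T(d=1)
      T(d=0)
      -> return 1
      T(d=0)
      -> return 1
    -> return 4
    T(d=1) -> return 4  (same call as traced above)
  -> return 10
  T(d=2) -> return 10  (same call as traced above)
-> return 22

Final answer: 22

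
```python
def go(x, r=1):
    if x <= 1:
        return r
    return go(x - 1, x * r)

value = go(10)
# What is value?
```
Call trace:
go(x=10, r=1)
  go(x=9, r=10)
    go(x=8, r=90)
      go(x=7, r=720)
        go(x=6, r=5040)
          go(x=5, r=30240)
            go(x=4, r=151200)
              go(x=3, r=604800)
                go(x=2, r=1814400)
                  go(x=1, r=3628800)
                  -> return 3628800
                -> return 3628800
              -> return 3628800
            -> return 3628800
          -> return 3628800
        -> return 3628800
      -> return 3628800
    -> return 3628800
  -> return 3628800
-> return 3628800

Final answer: 3628800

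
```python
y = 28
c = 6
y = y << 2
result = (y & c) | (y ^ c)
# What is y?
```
Trace:
  y=28
  y=28, c=6
  y=112, c=6
  y=112, c=6, result=118

Final answer: 112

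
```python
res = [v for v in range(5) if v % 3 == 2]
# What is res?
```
Trace:
  v=0
  v=1
  v=2
  v=3
  v=4
  res=[2]

Final answer: [2]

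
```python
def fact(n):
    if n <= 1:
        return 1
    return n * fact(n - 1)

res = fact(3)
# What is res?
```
Call trace:
fact(n=3)
  fact(n=2)
    fact(n=1)
    -> return 1
  -> return 2
-> return 6

Final answer: 6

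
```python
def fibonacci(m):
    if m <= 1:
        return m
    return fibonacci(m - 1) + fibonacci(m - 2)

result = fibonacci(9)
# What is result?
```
Call trace (a repeated sub-call is expanded the first time; later identical calls just restate its return value):
fibonacci(m=9)
  fibonacci(m=8)
    fibonacci(m=7)
      fibonacci(m=6)
        fibonacci(m=5)
          fibonacci(m=4)
            fibonacci(m=3)
              fibonacci(m=2)
                fibonacci(m=1)
                -> return 1
                fibonacci(m=0)
                -> return 0
              -> return 1
              fibonacci(m=1)
              -> return 1
            -> return 2
            fibonacci(m=2) -> return 1  (same call as traced above)
          -> return 3
          fibonacci(m=3) -> return 2  (same call as traced above)
        -> return 5
        fibonacci(m=4) -> return 3  (same call as traced above)
      -> return 8
      fibonacci(m=5) -> return 5  (same call as traced above)
    -> return 13
    fibonacci(m=6) -> return 8  (same call as traced above)
  -> return 21
  fibonacci(m=7) -> return 13  (same call as traced above)
-> return 34

Final answer: 34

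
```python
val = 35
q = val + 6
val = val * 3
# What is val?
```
Trace:
  val=35
  val=35, q=41
  val=105, q=41

Final answer: 105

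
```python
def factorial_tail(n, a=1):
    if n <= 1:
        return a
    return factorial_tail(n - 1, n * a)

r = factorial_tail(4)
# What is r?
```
Call trace:
factorial_tail(n=4, a=1)
  factorial_tail(n=3, a=4)
    factorial_tail(n=2, a=12)
      factorial_tail(n=1, a=24)
      -> return 24
    -> return 24
  -> return 24
-> return 24

Final answer: 24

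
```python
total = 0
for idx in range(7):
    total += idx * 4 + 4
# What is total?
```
Trace:
  total=0
  total=4, idx=0
  total=12, idx=1
  total=24, idx=2
  total=40, idx=3
  total=60, idx=4
  total=84, idx=5
  total=112, idx=6

Final answer: 112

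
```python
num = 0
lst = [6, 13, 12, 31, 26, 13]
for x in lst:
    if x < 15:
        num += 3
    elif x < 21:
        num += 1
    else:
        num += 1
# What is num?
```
Trace:
  num=0
  num=3, x=6
  num=6, x=13
  num=9, x=12
  num=10, x=31
  num=11, x=26
  num=14, x=13

Final answer: 14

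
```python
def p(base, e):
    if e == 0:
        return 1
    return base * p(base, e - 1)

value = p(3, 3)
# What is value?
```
Call trace:
p(base=3, e=3)
  p(base=3, e=2)
    p(base=3, e=1)
      p(base=3, e=0)
      -> return 1
    -> return 3
  -> return 9
-> return 27

Final answer: 27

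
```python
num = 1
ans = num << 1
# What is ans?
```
Trace:
  num=1
  num=1, ans=2

Final answer: 2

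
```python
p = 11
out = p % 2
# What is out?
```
Trace:
  p=11
  p=11, out=1

Final answer: 1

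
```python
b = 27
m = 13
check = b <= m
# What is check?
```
Trace:
  b=27
  b=27, m=13
  b=27, m=13, check=False

Final answer: False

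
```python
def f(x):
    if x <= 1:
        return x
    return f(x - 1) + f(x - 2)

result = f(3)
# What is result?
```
Call trace:
f(x=3)
  f(x=2)
    f(x=1)
    -> return 1
    f(x=0)
    -> return 0
  -> return 1
  f(x=1)
  -> return 1
-> return 2

Final answer: 2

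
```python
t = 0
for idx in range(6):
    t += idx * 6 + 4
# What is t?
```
Trace:
  t=0
  t=4, idx=0
  t=14, idx=1
  t=30, idx=2
  t=52, idx=3
  t=80, idx=4
  t=114, idx=5

Final answer: 114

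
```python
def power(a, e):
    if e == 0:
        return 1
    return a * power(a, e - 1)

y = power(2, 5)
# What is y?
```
Call trace:
power(a=2, e=5)
  power(a=2, e=4)
    power(a=2, e=3)
      power(a=2, e=2)
        power(a=2, e=1)
          power(a=2, e=0)
          -> return 1
        -> return 2
      -> return 4
    -> return 8
  -> return 16
-> return 32

Final answer: 32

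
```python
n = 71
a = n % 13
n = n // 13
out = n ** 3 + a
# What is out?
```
Trace:
  n=71
  n=71, a=6
  n=5, a=6
  n=5, a=6, out=131

Final answer: 131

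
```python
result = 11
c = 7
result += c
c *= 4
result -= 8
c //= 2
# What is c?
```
Trace:
  result=11
  result=11, c=7
  result=18, c=7
  result=18, c=28
  result=10, c=28
  result=10, c=14

Final answer: 14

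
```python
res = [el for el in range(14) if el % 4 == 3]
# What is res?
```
Trace:
  el=0
  el=1
  el=2
  el=3
  el=4
  el=5
  el=6
  el=7
  el=8
  el=9
  el=10
  el=11
  el=12
  el=13
  res=[3, 7, 11]

Final answer: [3, 7, 11]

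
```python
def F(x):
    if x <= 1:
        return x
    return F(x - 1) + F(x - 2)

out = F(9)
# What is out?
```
Call trace (a repeated sub-call is expanded the first time; later identical calls just restate its return value):
F(x=9)
  F(x=8)
    F(x=7)
      F(x=6)
        F(x=5)
          F(x=4)
            F(x=3)
              F(x=2)
                F(x=1)
                -> return 1
                F(x=0)
                -> return 0
              -> return 1
              F(x=1)
              -> return 1
            -> return 2
            F(x=2) -> return 1  (same call as traced above)
          -> return 3
          F(x=3) -> return 2  (same call as traced above)
        -> return 5
        F(x=4) -> return 3  (same call as traced above)
      -> return 8
      F(x=5) -> return 5  (same call as traced above)
    -> return 13
    F(x=6) -> return 8  (same call as traced above)
  -> return 21
  F(x=7) -> return 13  (same call as traced above)
-> return 34

Final answer: 34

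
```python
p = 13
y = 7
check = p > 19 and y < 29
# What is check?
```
Trace:
  p=13
  p=13, y=7
  p=13, y=7, check=False

Final answer: False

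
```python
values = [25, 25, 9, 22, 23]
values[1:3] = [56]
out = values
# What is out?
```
Trace:
  values=[25, 25, 9, 22, 23]
  values=[25, 56, 22, 23]
  values=[25, 56, 22, 23], out=[25, 56, 22, 23]

Final answer: [25, 56, 22, 23]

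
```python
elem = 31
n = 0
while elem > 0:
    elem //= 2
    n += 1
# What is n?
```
Trace:
  elem=31
  elem=31, n=0
  elem=15, n=1
  elem=7, n=2
  elem=3, n=3
  elem=1, n=4
  elem=0, n=5

Final answer: 5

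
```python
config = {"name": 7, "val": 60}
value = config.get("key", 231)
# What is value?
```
Trace:
  config={'name': 7, 'val': 60}
  config={'name': 7, 'val': 60}, value=231

Final answer: 231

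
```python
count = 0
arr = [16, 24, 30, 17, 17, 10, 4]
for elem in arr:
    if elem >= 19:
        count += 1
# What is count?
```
Trace:
  count=0
  count=0, elem=16
  count=1, elem=24
  count=2, elem=30
  count=2, elem=17
  count=2, elem=17
  count=2, elem=10
  count=2, elem=4

Final answer: 2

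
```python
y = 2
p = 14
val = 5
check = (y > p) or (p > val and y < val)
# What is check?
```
Trace:
  y=2
  y=2, p=14
  y=2, p=14, val=5
  y=2, p=14, val=5, check=True

Final answer: True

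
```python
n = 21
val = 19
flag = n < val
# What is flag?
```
Trace:
  n=21
  n=21, val=19
  n=21, val=19, flag=False

Final answer: False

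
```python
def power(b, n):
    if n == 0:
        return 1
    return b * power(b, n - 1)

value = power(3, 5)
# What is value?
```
Call trace:
power(b=3, n=5)
  power(b=3, n=4)
    power(b=3, n=3)
      power(b=3, n=2)
        power(b=3, n=1)
          power(b=3, n=0)
          -> return 1
        -> return 3
      -> return 9
    -> return 27
  -> return 81
-> return 243

Final answer: 243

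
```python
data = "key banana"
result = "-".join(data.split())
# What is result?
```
Trace:
  data='key banana'
  data='key banana', result='key-banana'

Final answer: 'key-banana'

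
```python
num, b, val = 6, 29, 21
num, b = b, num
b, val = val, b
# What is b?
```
Trace:
  num=6, b=29, val=21
  num=29, b=6, val=21
  num=29, b=21, val=6

Final answer: 21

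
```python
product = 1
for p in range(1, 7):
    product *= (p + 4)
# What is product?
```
Trace:
  product=1
  product=5, p=1
  product=30, p=2
  product=210, p=3
  product=1680, p=4
  product=15120, p=5
  product=151200, p=6

Final answer: 151200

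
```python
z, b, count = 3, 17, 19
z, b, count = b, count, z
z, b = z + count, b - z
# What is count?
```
Trace:
  z=3, b=17, count=19
  z=17, b=19, count=3
  z=20, b=2, count=3

Final answer: 3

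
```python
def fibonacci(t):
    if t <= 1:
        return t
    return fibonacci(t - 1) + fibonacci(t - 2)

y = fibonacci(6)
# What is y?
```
Call trace (a repeated sub-call is expanded the first time; later identical calls just restate its return value):
fibonacci(t=6)
  fibonacci(t=5)
    fibonacci(t=4)
      fibonacci(t=3)
        fibonacci(t=2)
          fibonacci(t=1)
          -> return 1
          fibonacci(t=0)
          -> return 0
        -> return 1
        fibonacci(t=1)
        -> return 1
      -> return 2
      fibonacci(t=2) -> return 1  (same call as traced above)
    -> return 3
    fibonacci(t=3) -> return 2  (same call as traced above)
  -> return 5
  fibonacci(t=4) -> return 3  (same call as traced above)
-> return 8

Final answer: 8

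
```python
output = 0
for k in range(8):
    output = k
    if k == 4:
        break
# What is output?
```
Trace:
  output=0
  output=0, k=0
  output=1, k=1
  output=2, k=2
  output=3, k=3
  output=4, k=4

Final answer: 4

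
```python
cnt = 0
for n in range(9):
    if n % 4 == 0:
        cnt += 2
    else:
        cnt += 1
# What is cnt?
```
Trace:
  cnt=0
  cnt=2, n=0
  cnt=3, n=1
  cnt=4, n=2
  cnt=5, n=3
  cnt=7, n=4
  cnt=8, n=5
  cnt=9, n=6
  cnt=10, n=7
  cnt=12, n=8

Final answer: 12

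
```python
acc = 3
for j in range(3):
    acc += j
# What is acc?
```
Trace:
  acc=3
  acc=3, j=0
  acc=4, j=1
  acc=6, j=2

Final answer: 6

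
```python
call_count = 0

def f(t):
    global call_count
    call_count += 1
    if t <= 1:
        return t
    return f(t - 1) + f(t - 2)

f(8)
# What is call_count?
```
Call trace (a repeated sub-call is expanded the first time; later identical calls just restate its return value):
f(t=8)
  f(t=7)
    f(t=6)
      f(t=5)
        f(t=4)
          f(t=3)
            f(t=2)
              f(t=1)
              -> return 1
              f(t=0)
              -> return 0
            -> return 1
            f(t=1)
            -> return 1
          -> return 2
          f(t=2) -> return 1  (same call as traced above)
        -> return 3
        f(t=3) -> return 2  (same call as traced above)
      -> return 5
      f(t=4) -> return 3  (same call as traced above)
    -> return 8
    f(t=5) -> return 5  (same call as traced above)
  -> return 13
  f(t=6) -> return 8  (same call as traced above)
-> return 21

call_count is incremented once per call, so count the calls in each subtree. Let C(t) = number of calls made by f(t).
C(0) = C(1) = 1 (base case, no recursion); C(t) = 1 + C(t - 1) + C(t - 2) otherwise.
C(2) = 1 + C(1) + C(0) = 1 + 1 + 1 = 3
C(3) = 1 + C(2) + C(1) = 1 + 3 + 1 = 5
C(4) = 1 + C(3) + C(2) = 1 + 5 + 3 = 9
C(5) = 1 + C(4) + C(3) = 1 + 9 + 5 = 15
C(6) = 1 + C(5) + C(4) = 1 + 15 + 9 = 25
C(7) = 1 + C(6) + C(5) = 1 + 25 + 15 = 41
C(8) = 1 + C(7) + C(6) = 1 + 41 + 25 = 67
call_count = C(8) = 67

Final answer: 67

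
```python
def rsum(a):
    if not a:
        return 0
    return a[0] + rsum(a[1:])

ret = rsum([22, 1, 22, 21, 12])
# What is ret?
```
Call trace:
rsum(a=[22, 1, 22, 21, 12])
  rsum(a=[1, 22, 21, 12])
    rsum(a=[22, 21, 12])
      rsum(a=[21, 12])
        rsum(a=[12])
          rsum(a=[])
          -> return 0
        -> return 12
      -> return 33
    -> return 55
  -> return 56
-> return 78

Final answer: 78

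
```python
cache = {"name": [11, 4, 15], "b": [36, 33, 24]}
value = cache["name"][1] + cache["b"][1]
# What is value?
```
Trace:
  cache={'name': [11, 4, 15], 'b': [36, 33, 24]}
  cache={'name': [11, 4, 15], 'b': [36, 33, 24]}, value=37

Final answer: 37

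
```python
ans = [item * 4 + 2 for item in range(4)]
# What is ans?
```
Trace:
  item=0
  item=1
  item=2
  item=3
  ans=[2, 6, 10, 14]

Final answer: [2, 6, 10, 14]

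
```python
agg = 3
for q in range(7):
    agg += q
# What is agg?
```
Trace:
  agg=3
  agg=3, q=0
  agg=4, q=1
  agg=6, q=2
  agg=9, q=3
  agg=13, q=4
  agg=18, q=5
  agg=24, q=6

Final answer: 24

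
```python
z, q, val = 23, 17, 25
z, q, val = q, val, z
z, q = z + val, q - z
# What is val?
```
Trace:
  z=23, q=17, val=25
  z=17, q=25, val=23
  z=40, q=8, val=23

Final answer: 23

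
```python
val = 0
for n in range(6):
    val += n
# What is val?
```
Trace:
  val=0
  val=0, n=0
  val=1, n=1
  val=3, n=2
  val=6, n=3
  val=10, n=4
  val=15, n=5

Final answer: 15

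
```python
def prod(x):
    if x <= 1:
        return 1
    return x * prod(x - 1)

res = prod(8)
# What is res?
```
Call trace:
prod(x=8)
  prod(x=7)
    prod(x=6)
      prod(x=5)
        prod(x=4)
          prod(x=3)
            prod(x=2)
              prod(x=1)
              -> return 1
            -> return 2
          -> return 6
        -> return 24
      -> return 120
    -> return 720
  -> return 5040
-> return 40320

Final answer: 40320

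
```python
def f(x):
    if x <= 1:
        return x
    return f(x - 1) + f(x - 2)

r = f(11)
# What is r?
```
Call trace (a repeated sub-call is expanded the first time; later identical calls just restate its return value):
f(x=11)
  f(x=10)
    f(x=9)
      f(x=8)
        f(x=7)
          f(x=6)
            f(x=5)
              f(x=4)
                f(x=3)
                  f(x=2)
                    f(x=1)
                    -> return 1
                    f(x=0)
                    -> return 0
                  -> return 1
                  f(x=1)
                  -> return 1
                -> return 2
                f(x=2) -> return 1  (same call as traced above)
              -> return 3
              f(x=3) -> return 2  (same call as traced above)
            -> return 5
            f(x=4) -> return 3  (same call as traced above)
          -> return 8
          f(x=5) -> return 5  (same call as traced above)
        -> return 13
        f(x=6) -> return 8  (same call as traced above)
      -> return 21
      f(x=7) -> return 13  (same call as traced above)
    -> return 34
    f(x=8) -> return 21  (same call as traced above)
  -> return 55
  f(x=9) -> return 34  (same call as traced above)
-> return 89

Final answer: 89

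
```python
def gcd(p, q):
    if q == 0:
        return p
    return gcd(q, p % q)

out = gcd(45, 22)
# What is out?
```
Call trace:
gcd(p=45, q=22)
  gcd(p=22, q=1)
    gcd(p=1, q=0)
    -> return 1
  -> return 1
-> return 1

Final answer: 1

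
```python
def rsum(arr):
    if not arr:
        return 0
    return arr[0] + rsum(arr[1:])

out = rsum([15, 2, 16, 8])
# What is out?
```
Call trace:
rsum(arr=[15, 2, 16, 8])
  rsum(arr=[2, 16, 8])
    rsum(arr=[16, 8])
      rsum(arr=[8])
        rsum(arr=[])
        -> return 0
      -> return 8
    -> return 24
  -> return 26
-> return 41

Final answer: 41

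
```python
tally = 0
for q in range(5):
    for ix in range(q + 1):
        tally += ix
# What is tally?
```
Trace:
  tally=0
  tally=0, q=0, ix=0
  tally=0, q=1, ix=0
  tally=1, q=1, ix=1
  tally=1, q=2, ix=0
  tally=2, q=2, ix=1
  tally=4, q=2, ix=2
  tally=4, q=3, ix=0
  tally=5, q=3, ix=1
  tally=7, q=3, ix=2
  tally=10, q=3, ix=3
  tally=10, q=4, ix=0
  tally=11, q=4, ix=1
  tally=13, q=4, ix=2
  tally=16, q=4, ix=3
  tally=20, q=4, ix=4

Final answer: 20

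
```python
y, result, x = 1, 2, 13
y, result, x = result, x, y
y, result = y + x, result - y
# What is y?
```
Trace:
  y=1, result=2, x=13
  y=2, result=13, x=1
  y=3, result=11, x=1

Final answer: 3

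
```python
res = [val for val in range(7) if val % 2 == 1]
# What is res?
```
Trace:
  val=0
  val=1
  val=2
  val=3
  val=4
  val=5
  val=6
  res=[1, 3, 5]

Final answer: [1, 3, 5]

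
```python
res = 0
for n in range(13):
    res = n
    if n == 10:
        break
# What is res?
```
Trace:
  res=0
  res=0, n=0
  res=1, n=1
  res=2, n=2
  res=3, n=3
  res=4, n=4
  res=5, n=5
  res=6, n=6
  res=7, n=7
  res=8, n=8
  res=9, n=9
  res=10, n=10

Final answer: 10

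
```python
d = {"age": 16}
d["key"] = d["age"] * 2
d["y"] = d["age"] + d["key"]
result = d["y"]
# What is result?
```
Trace:
  d={'age': 16}
  d={'age': 16, 'key': 32}
  d={'age': 16, 'key': 32, 'y': 48}
  d={'age': 16, 'key': 32, 'y': 48}, result=48

Final answer: 48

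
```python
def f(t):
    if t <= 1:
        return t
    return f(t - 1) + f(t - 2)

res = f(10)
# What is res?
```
Call trace (a repeated sub-call is expanded the first time; later identical calls just restate its return value):
f(t=10)
  f(t=9)
    f(t=8)
      f(t=7)
        f(t=6)
          f(t=5)
            f(t=4)
              f(t=3)
                f(t=2)
                  f(t=1)
                  -> return 1
                  f(t=0)
                  -> return 0
                -> return 1
                f(t=1)
                -> return 1
              -> return 2
              f(t=2) -> return 1  (same call as traced above)
            -> return 3
            f(t=3) -> return 2  (same call as traced above)
          -> return 5
          f(t=4) -> return 3  (same call as traced above)
        -> return 8
        f(t=5) -> return 5  (same call as traced above)
      -> return 13
      f(t=6) -> return 8  (same call as traced above)
    -> return 21
    f(t=7) -> return 13  (same call as traced above)
  -> return 34
  f(t=8) -> return 21  (same call as traced above)
-> return 55

Final answer: 55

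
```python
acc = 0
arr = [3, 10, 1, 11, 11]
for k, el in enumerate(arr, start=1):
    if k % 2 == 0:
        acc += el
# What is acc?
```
Trace:
  acc=0
  acc=0, k=1, el=3
  acc=10, k=2, el=10
  acc=10, k=3, el=1
  acc=21, k=4, el=11
  acc=21, k=5, el=11

Final answer: 21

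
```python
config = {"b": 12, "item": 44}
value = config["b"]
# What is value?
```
Trace:
  config={'b': 12, 'item': 44}
  config={'b': 12, 'item': 44}, value=12

Final answer: 12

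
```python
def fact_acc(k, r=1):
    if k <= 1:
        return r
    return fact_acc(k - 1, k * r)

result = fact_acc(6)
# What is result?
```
Call trace:
fact_acc(k=6, r=1)
  fact_acc(k=5, r=6)
    fact_acc(k=4, r=30)
      fact_acc(k=3, r=120)
        fact_acc(k=2, r=360)
          fact_acc(k=1, r=720)
          -> return 720
        -> return 720
      -> return 720
    -> return 720
  -> return 720
-> return 720

Final answer: 720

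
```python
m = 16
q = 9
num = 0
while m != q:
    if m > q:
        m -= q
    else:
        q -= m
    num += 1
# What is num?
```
Trace:
  m=16
  m=16, q=9
  m=16, q=9, num=0
  m=7, q=9, num=1
  m=7, q=2, num=2
  m=5, q=2, num=3
  m=3, q=2, num=4
  m=1, q=2, num=5
  m=1, q=1, num=6

Final answer: 6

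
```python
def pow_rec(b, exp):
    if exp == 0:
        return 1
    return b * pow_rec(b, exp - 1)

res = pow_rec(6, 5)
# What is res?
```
Call trace:
pow_rec(b=6, exp=5)
  pow_rec(b=6, exp=4)
    pow_rec(b=6, exp=3)
      pow_rec(b=6, exp=2)
        pow_rec(b=6, exp=1)
          pow_rec(b=6, exp=0)
          -> return 1
        -> return 6
      -> return 36
    -> return 216
  -> return 1296
-> return 7776

Final answer: 7776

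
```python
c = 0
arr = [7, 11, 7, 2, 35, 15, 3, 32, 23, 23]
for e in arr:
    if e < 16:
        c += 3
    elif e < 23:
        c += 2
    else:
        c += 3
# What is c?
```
Trace:
  c=0
  c=3, e=7
  c=6, e=11
  c=9, e=7
  c=12, e=2
  c=15, e=35
  c=18, e=15
  c=21, e=3
  c=24, e=32
  c=27, e=23
  c=30, e=23

Final answer: 30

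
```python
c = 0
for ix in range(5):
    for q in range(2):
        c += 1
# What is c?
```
Trace:
  c=0
  c=1, ix=0, q=0
  c=2, ix=0, q=1
  c=3, ix=1, q=0
  c=4, ix=1, q=1
  c=5, ix=2, q=0
  c=6, ix=2, q=1
  c=7, ix=3, q=0
  c=8, ix=3, q=1
  c=9, ix=4, q=0
  c=10, ix=4, q=1

Final answer: 10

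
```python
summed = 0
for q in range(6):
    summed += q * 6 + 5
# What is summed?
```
Trace:
  summed=0
  summed=5, q=0
  summed=16, q=1
  summed=33, q=2
  summed=56, q=3
  summed=85, q=4
  summed=120, q=5

Final answer: 120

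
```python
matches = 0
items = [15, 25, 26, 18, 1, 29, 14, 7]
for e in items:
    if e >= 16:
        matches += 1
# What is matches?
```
Trace:
  matches=0
  matches=0, e=15
  matches=1, e=25
  matches=2, e=26
  matches=3, e=18
  matches=3, e=1
  matches=4, e=29
  matches=4, e=14
  matches=4, e=7

Final answer: 4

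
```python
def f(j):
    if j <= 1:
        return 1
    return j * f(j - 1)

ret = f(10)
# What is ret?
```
Call trace:
f(j=10)
  f(j=9)
    f(j=8)
      f(j=7)
        f(j=6)
          f(j=5)
            f(j=4)
              f(j=3)
                f(j=2)
                  f(j=1)
                  -> return 1
                -> return 2
              -> return 6
            -> return 24
          -> return 120
        -> return 720
      -> return 5040
    -> return 40320
  -> return 362880
-> return 3628800

Final answer: 3628800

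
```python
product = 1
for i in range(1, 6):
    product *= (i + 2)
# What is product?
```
Trace:
  product=1
  product=3, i=1
  product=12, i=2
  product=60, i=3
  product=360, i=4
  product=2520, i=5

Final answer: 2520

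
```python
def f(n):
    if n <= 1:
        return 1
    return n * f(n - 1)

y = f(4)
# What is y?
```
Call trace:
f(n=4)
  f(n=3)
    f(n=2)
      f(n=1)
      -> return 1
    -> return 2
  -> return 6
-> return 24

Final answer: 24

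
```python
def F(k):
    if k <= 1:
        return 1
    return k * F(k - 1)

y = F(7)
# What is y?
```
Call trace:
F(k=7)
  F(k=6)
    F(k=5)
      F(k=4)
        F(k=3)
          F(k=2)
            F(k=1)
            -> return 1
          -> return 2
        -> return 6
      -> return 24
    -> return 120
  -> return 720
-> return 5040

Final answer: 5040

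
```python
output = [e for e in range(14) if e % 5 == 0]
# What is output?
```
Trace:
  e=0
  e=1
  e=2
  e=3
  e=4
  e=5
  e=6
  e=7
  e=8
  e=9
  e=10
  e=11
  e=12
  e=13
  output=[0, 5, 10]

Final answer: [0, 5, 10]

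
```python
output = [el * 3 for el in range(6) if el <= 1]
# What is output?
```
Trace:
  el=0
  el=1
  el=2
  el=3
  el=4
  el=5
  output=[0, 3]

Final answer: [0, 3]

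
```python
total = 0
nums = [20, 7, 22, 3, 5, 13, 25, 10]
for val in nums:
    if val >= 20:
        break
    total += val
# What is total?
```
Trace:
  total=0
  total=0, val=20

Final answer: 0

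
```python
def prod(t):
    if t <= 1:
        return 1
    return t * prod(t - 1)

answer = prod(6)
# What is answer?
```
Call trace:
prod(t=6)
  prod(t=5)
    prod(t=4)
      prod(t=3)
        prod(t=2)
          prod(t=1)
          -> return 1
        -> return 2
      -> return 6
    -> return 24
  -> return 120
-> return 720

Final answer: 720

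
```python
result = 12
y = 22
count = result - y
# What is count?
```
Trace:
  result=12
  result=12, y=22
  result=12, y=22, count=-10

Final answer: -10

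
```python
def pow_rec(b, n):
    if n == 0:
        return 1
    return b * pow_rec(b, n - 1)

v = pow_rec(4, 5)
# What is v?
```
Call trace:
pow_rec(b=4, n=5)
  pow_rec(b=4, n=4)
    pow_rec(b=4, n=3)
      pow_rec(b=4, n=2)
        pow_rec(b=4, n=1)
          pow_rec(b=4, n=0)
          -> return 1
        -> return 4
      -> return 16
    -> return 64
  -> return 256
-> return 1024

Final answer: 1024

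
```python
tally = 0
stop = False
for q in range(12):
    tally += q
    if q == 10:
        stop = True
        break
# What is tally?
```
Trace:
  tally=0
  tally=0, stop=False
  tally=0, stop=False, q=0
  tally=1, stop=False, q=1
  tally=3, stop=False, q=2
  tally=6, stop=False, q=3
  tally=10, stop=False, q=4
  tally=15, stop=False, q=5
  tally=21, stop=False, q=6
  tally=28, stop=False, q=7
  tally=36, stop=False, q=8
  tally=45, stop=False, q=9
  tally=55, stop=True, q=10

Final answer: 55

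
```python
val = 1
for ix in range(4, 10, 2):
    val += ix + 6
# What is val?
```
Trace:
  val=1
  val=11, ix=4
  val=23, ix=6
  val=37, ix=8

Final answer: 37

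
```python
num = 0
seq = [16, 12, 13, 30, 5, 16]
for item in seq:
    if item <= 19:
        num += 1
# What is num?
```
Trace:
  num=0
  num=1, item=16
  num=2, item=12
  num=3, item=13
  num=3, item=30
  num=4, item=5
  num=5, item=16

Final answer: 5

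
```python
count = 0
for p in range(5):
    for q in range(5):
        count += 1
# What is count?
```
Trace:
  count=0
  count=1, p=0, q=0
  count=2, p=0, q=1
  count=3, p=0, q=2
  count=4, p=0, q=3
  count=5, p=0, q=4
  count=6, p=1, q=0
  count=7, p=1, q=1
  count=8, p=1, q=2
  count=9, p=1, q=3
  count=10, p=1, q=4
  count=11, p=2, q=0
  count=12, p=2, q=1
  count=13, p=2, q=2
  count=14, p=2, q=3
  count=15, p=2, q=4
  count=16, p=3, q=0
  count=17, p=3, q=1
  count=18, p=3, q=2
  count=19, p=3, q=3
  count=20, p=3, q=4
  count=21, p=4, q=0
  count=22, p=4, q=1
  count=23, p=4, q=2
  count=24, p=4, q=3
  count=25, p=4, q=4

Final answer: 25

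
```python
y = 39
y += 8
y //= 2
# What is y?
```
Trace:
  y=39
  y=47
  y=23

Final answer: 23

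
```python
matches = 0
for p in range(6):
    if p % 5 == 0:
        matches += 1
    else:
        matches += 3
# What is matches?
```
Trace:
  matches=0
  matches=1, p=0
  matches=4, p=1
  matches=7, p=2
  matches=10, p=3
  matches=13, p=4
  matches=14, p=5

Final answer: 14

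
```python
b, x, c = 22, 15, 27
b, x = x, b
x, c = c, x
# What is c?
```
Trace:
  b=22, x=15, c=27
  b=15, x=22, c=27
  b=15, x=27, c=22

Final answer: 22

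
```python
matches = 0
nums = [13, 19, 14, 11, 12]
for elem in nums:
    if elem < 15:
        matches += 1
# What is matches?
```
Trace:
  matches=0
  matches=1, elem=13
  matches=1, elem=19
  matches=2, elem=14
  matches=3, elem=11
  matches=4, elem=12

Final answer: 4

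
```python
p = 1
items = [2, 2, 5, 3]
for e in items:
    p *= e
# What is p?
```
Trace:
  p=1
  p=2, e=2
  p=4, e=2
  p=20, e=5
  p=60, e=3

Final answer: 60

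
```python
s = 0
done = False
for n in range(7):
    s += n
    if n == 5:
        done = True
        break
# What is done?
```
Trace:
  s=0
  s=0, done=False
  s=0, done=False, n=0
  s=1, done=False, n=1
  s=3, done=False, n=2
  s=6, done=False, n=3
  s=10, done=False, n=4
  s=15, done=True, n=5

Final answer: True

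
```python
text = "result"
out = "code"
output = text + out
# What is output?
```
Trace:
  text='result'
  text='result', out='code'
  text='result', out='code', output='resultcode'

Final answer: 'resultcode'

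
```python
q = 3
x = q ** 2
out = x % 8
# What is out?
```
Trace:
  q=3
  q=3, x=9
  q=3, x=9, out=1

Final answer: 1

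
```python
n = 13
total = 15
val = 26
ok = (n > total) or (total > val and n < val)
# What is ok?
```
Trace:
  n=13
  n=13, total=15
  n=13, total=15, val=26
  n=13, total=15, val=26, ok=False

Final answer: False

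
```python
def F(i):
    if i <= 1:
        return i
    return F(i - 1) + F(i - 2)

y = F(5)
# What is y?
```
Call trace (a repeated sub-call is expanded the first time; later identical calls just restate its return value):
F(i=5)
  F(i=4)
    F(i=3)
      F(i=2)
        F(i=1)
        -> return 1
        F(i=0)
        -> return 0
      -> return 1
      F(i=1)
      -> return 1
    -> return 2
    F(i=2) -> return 1  (same call as traced above)
  -> return 3
  F(i=3) -> return 2  (same call as traced above)
-> return 5

Final answer: 5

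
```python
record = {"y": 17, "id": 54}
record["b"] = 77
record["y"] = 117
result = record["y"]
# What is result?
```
Trace:
  record={'y': 17, 'id': 54}
  record={'y': 17, 'id': 54, 'b': 77}
  record={'y': 117, 'id': 54, 'b': 77}
  record={'y': 117, 'id': 54, 'b': 77}, result=117

Final answer: 117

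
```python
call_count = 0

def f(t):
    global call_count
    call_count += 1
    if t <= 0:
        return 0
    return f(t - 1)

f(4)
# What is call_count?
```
Call trace:
f(t=4)
  f(t=3)
    f(t=2)
      f(t=1)
        f(t=0)
        -> return 0
      -> return 0
    -> return 0
  -> return 0
-> return 0

call_count is incremented once per call. f is entered once for each t = 4, 3, 2, 1, 0 (the t <= 0 call returns without recursing), i.e. 4 + 1 calls.
call_count = 5

Final answer: 5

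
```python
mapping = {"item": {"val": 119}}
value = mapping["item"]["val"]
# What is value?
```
Trace:
  mapping={'item': {'val': 119}}
  mapping={'item': {'val': 119}}, value=119

Final answer: 119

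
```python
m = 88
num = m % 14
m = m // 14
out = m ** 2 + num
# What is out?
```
Trace:
  m=88
  m=88, num=4
  m=6, num=4
  m=6, num=4, out=40

Final answer: 40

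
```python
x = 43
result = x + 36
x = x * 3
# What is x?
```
Trace:
  x=43
  x=43, result=79
  x=129, result=79

Final answer: 129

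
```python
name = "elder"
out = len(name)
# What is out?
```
Trace:
  name='elder'
  name='elder', out=5

Final answer: 5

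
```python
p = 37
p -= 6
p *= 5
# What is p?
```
Trace:
  p=37
  p=31
  p=155

Final answer: 155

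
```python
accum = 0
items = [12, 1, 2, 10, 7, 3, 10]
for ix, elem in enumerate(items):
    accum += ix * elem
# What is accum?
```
Trace:
  accum=0
  accum=0, ix=0, elem=12
  accum=1, ix=1, elem=1
  accum=5, ix=2, elem=2
  accum=35, ix=3, elem=10
  accum=63, ix=4, elem=7
  accum=78, ix=5, elem=3
  accum=138, ix=6, elem=10

Final answer: 138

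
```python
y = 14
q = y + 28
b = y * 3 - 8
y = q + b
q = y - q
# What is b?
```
Trace:
  y=14
  y=14, q=42
  y=14, q=42, b=34
  y=76, q=42, b=34
  y=76, q=34, b=34

Final answer: 34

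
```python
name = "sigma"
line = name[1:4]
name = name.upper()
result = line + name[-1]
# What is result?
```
Trace:
  name='sigma'
  name='sigma', line='igm'
  name='SIGMA', line='igm'
  name='SIGMA', line='igm', result='igmA'

Final answer: 'igmA'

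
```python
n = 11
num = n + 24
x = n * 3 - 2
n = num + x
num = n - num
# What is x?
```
Trace:
  n=11
  n=11, num=35
  n=11, num=35, x=31
  n=66, num=35, x=31
  n=66, num=31, x=31

Final answer: 31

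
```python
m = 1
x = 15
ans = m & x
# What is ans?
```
Trace:
  m=1
  m=1, x=15
  m=1, x=15, ans=1

Final answer: 1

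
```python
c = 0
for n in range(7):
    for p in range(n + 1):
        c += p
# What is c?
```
Trace:
  c=0
  c=0, n=0, p=0
  c=0, n=1, p=0
  c=1, n=1, p=1
  c=1, n=2, p=0
  c=2, n=2, p=1
  c=4, n=2, p=2
  c=4, n=3, p=0
  c=5, n=3, p=1
  c=7, n=3, p=2
  c=10, n=3, p=3
  c=10, n=4, p=0
  c=11, n=4, p=1
  c=13, n=4, p=2
  c=16, n=4, p=3
  c=20, n=4, p=4
  c=20, n=5, p=0
  c=21, n=5, p=1
  c=23, n=5, p=2
  c=26, n=5, p=3
  c=30, n=5, p=4
  c=35, n=5, p=5
  c=35, n=6, p=0
  c=36, n=6, p=1
  c=38, n=6, p=2
  c=41, n=6, p=3
  c=45, n=6, p=4
  c=50, n=6, p=5
  c=56, n=6, p=6

Final answer: 56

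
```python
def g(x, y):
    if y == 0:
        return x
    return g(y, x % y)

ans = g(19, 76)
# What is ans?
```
Call trace:
g(x=19, y=76)
  g(x=76, y=19)
    g(x=19, y=0)
    -> return 19
  -> return 19
-> return 19

Final answer: 19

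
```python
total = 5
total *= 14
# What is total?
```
Trace:
  total=5
  total=70

Final answer: 70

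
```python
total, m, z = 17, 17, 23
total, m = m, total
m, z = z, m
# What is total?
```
Trace:
  total=17, m=17, z=23
  total=17, m=17, z=23
  total=17, m=23, z=17

Final answer: 17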